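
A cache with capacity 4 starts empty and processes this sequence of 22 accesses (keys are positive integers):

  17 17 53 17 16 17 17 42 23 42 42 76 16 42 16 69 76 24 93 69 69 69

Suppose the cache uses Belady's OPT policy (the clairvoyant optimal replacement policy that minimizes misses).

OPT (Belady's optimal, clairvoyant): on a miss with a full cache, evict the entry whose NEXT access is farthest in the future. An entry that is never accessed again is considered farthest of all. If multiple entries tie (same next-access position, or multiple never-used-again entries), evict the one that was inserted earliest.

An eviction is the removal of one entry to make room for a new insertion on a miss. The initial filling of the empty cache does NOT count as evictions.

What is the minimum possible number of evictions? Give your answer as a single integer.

OPT (Belady) simulation (capacity=4):
  1. access 17: MISS. Cache: [17]
  2. access 17: HIT. Next use of 17: step 4. Cache: [17]
  3. access 53: MISS. Cache: [17 53]
  4. access 17: HIT. Next use of 17: step 6. Cache: [17 53]
  5. access 16: MISS. Cache: [17 53 16]
  6. access 17: HIT. Next use of 17: step 7. Cache: [17 53 16]
  7. access 17: HIT. Next use of 17: never. Cache: [17 53 16]
  8. access 42: MISS. Cache: [17 53 16 42]
  9. access 23: MISS, evict 17 (next use: never). Cache: [53 16 42 23]
  10. access 42: HIT. Next use of 42: step 11. Cache: [53 16 42 23]
  11. access 42: HIT. Next use of 42: step 14. Cache: [53 16 42 23]
  12. access 76: MISS, evict 53 (next use: never). Cache: [16 42 23 76]
  13. access 16: HIT. Next use of 16: step 15. Cache: [16 42 23 76]
  14. access 42: HIT. Next use of 42: never. Cache: [16 42 23 76]
  15. access 16: HIT. Next use of 16: never. Cache: [16 42 23 76]
  16. access 69: MISS, evict 16 (next use: never). Cache: [42 23 76 69]
  17. access 76: HIT. Next use of 76: never. Cache: [42 23 76 69]
  18. access 24: MISS, evict 42 (next use: never). Cache: [23 76 69 24]
  19. access 93: MISS, evict 23 (next use: never). Cache: [76 69 24 93]
  20. access 69: HIT. Next use of 69: step 21. Cache: [76 69 24 93]
  21. access 69: HIT. Next use of 69: step 22. Cache: [76 69 24 93]
  22. access 69: HIT. Next use of 69: never. Cache: [76 69 24 93]
Total: 13 hits, 9 misses, 5 evictions

Answer: 5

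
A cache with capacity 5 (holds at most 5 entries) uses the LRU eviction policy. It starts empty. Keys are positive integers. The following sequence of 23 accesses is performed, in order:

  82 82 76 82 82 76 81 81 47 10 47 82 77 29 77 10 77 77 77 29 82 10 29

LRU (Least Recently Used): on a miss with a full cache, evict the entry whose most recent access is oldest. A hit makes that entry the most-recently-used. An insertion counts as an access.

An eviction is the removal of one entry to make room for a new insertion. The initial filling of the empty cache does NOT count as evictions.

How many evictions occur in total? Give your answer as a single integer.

Answer: 2

Derivation:
LRU simulation (capacity=5):
  1. access 82: MISS. Cache (LRU->MRU): [82]
  2. access 82: HIT. Cache (LRU->MRU): [82]
  3. access 76: MISS. Cache (LRU->MRU): [82 76]
  4. access 82: HIT. Cache (LRU->MRU): [76 82]
  5. access 82: HIT. Cache (LRU->MRU): [76 82]
  6. access 76: HIT. Cache (LRU->MRU): [82 76]
  7. access 81: MISS. Cache (LRU->MRU): [82 76 81]
  8. access 81: HIT. Cache (LRU->MRU): [82 76 81]
  9. access 47: MISS. Cache (LRU->MRU): [82 76 81 47]
  10. access 10: MISS. Cache (LRU->MRU): [82 76 81 47 10]
  11. access 47: HIT. Cache (LRU->MRU): [82 76 81 10 47]
  12. access 82: HIT. Cache (LRU->MRU): [76 81 10 47 82]
  13. access 77: MISS, evict 76. Cache (LRU->MRU): [81 10 47 82 77]
  14. access 29: MISS, evict 81. Cache (LRU->MRU): [10 47 82 77 29]
  15. access 77: HIT. Cache (LRU->MRU): [10 47 82 29 77]
  16. access 10: HIT. Cache (LRU->MRU): [47 82 29 77 10]
  17. access 77: HIT. Cache (LRU->MRU): [47 82 29 10 77]
  18. access 77: HIT. Cache (LRU->MRU): [47 82 29 10 77]
  19. access 77: HIT. Cache (LRU->MRU): [47 82 29 10 77]
  20. access 29: HIT. Cache (LRU->MRU): [47 82 10 77 29]
  21. access 82: HIT. Cache (LRU->MRU): [47 10 77 29 82]
  22. access 10: HIT. Cache (LRU->MRU): [47 77 29 82 10]
  23. access 29: HIT. Cache (LRU->MRU): [47 77 82 10 29]
Total: 16 hits, 7 misses, 2 evictions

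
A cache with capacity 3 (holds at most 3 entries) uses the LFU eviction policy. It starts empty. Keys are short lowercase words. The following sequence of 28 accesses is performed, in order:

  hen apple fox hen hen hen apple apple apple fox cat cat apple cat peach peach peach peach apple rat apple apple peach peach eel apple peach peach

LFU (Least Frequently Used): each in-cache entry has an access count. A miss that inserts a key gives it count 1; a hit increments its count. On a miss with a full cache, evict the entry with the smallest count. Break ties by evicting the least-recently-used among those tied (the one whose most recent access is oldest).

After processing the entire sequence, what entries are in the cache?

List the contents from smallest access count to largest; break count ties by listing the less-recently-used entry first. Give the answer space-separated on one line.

LFU simulation (capacity=3):
  1. access hen: MISS. Cache: [hen(c=1)]
  2. access apple: MISS. Cache: [hen(c=1) apple(c=1)]
  3. access fox: MISS. Cache: [hen(c=1) apple(c=1) fox(c=1)]
  4. access hen: HIT, count now 2. Cache: [apple(c=1) fox(c=1) hen(c=2)]
  5. access hen: HIT, count now 3. Cache: [apple(c=1) fox(c=1) hen(c=3)]
  6. access hen: HIT, count now 4. Cache: [apple(c=1) fox(c=1) hen(c=4)]
  7. access apple: HIT, count now 2. Cache: [fox(c=1) apple(c=2) hen(c=4)]
  8. access apple: HIT, count now 3. Cache: [fox(c=1) apple(c=3) hen(c=4)]
  9. access apple: HIT, count now 4. Cache: [fox(c=1) hen(c=4) apple(c=4)]
  10. access fox: HIT, count now 2. Cache: [fox(c=2) hen(c=4) apple(c=4)]
  11. access cat: MISS, evict fox(c=2). Cache: [cat(c=1) hen(c=4) apple(c=4)]
  12. access cat: HIT, count now 2. Cache: [cat(c=2) hen(c=4) apple(c=4)]
  13. access apple: HIT, count now 5. Cache: [cat(c=2) hen(c=4) apple(c=5)]
  14. access cat: HIT, count now 3. Cache: [cat(c=3) hen(c=4) apple(c=5)]
  15. access peach: MISS, evict cat(c=3). Cache: [peach(c=1) hen(c=4) apple(c=5)]
  16. access peach: HIT, count now 2. Cache: [peach(c=2) hen(c=4) apple(c=5)]
  17. access peach: HIT, count now 3. Cache: [peach(c=3) hen(c=4) apple(c=5)]
  18. access peach: HIT, count now 4. Cache: [hen(c=4) peach(c=4) apple(c=5)]
  19. access apple: HIT, count now 6. Cache: [hen(c=4) peach(c=4) apple(c=6)]
  20. access rat: MISS, evict hen(c=4). Cache: [rat(c=1) peach(c=4) apple(c=6)]
  21. access apple: HIT, count now 7. Cache: [rat(c=1) peach(c=4) apple(c=7)]
  22. access apple: HIT, count now 8. Cache: [rat(c=1) peach(c=4) apple(c=8)]
  23. access peach: HIT, count now 5. Cache: [rat(c=1) peach(c=5) apple(c=8)]
  24. access peach: HIT, count now 6. Cache: [rat(c=1) peach(c=6) apple(c=8)]
  25. access eel: MISS, evict rat(c=1). Cache: [eel(c=1) peach(c=6) apple(c=8)]
  26. access apple: HIT, count now 9. Cache: [eel(c=1) peach(c=6) apple(c=9)]
  27. access peach: HIT, count now 7. Cache: [eel(c=1) peach(c=7) apple(c=9)]
  28. access peach: HIT, count now 8. Cache: [eel(c=1) peach(c=8) apple(c=9)]
Total: 21 hits, 7 misses, 4 evictions

Answer: eel peach apple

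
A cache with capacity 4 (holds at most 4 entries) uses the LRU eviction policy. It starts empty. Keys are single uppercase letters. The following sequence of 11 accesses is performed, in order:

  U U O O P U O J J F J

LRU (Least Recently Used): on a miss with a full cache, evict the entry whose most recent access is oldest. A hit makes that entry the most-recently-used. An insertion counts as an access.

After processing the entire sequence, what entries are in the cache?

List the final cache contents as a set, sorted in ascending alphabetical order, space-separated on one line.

LRU simulation (capacity=4):
  1. access U: MISS. Cache (LRU->MRU): [U]
  2. access U: HIT. Cache (LRU->MRU): [U]
  3. access O: MISS. Cache (LRU->MRU): [U O]
  4. access O: HIT. Cache (LRU->MRU): [U O]
  5. access P: MISS. Cache (LRU->MRU): [U O P]
  6. access U: HIT. Cache (LRU->MRU): [O P U]
  7. access O: HIT. Cache (LRU->MRU): [P U O]
  8. access J: MISS. Cache (LRU->MRU): [P U O J]
  9. access J: HIT. Cache (LRU->MRU): [P U O J]
  10. access F: MISS, evict P. Cache (LRU->MRU): [U O J F]
  11. access J: HIT. Cache (LRU->MRU): [U O F J]
Total: 6 hits, 5 misses, 1 evictions

Answer: F J O U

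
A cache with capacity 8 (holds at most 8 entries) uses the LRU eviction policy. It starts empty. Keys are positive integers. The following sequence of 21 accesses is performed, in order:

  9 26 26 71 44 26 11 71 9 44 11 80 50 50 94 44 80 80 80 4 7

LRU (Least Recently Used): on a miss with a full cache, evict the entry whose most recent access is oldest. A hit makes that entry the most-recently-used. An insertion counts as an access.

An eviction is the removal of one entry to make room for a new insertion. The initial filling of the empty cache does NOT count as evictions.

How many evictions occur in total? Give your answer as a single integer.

LRU simulation (capacity=8):
  1. access 9: MISS. Cache (LRU->MRU): [9]
  2. access 26: MISS. Cache (LRU->MRU): [9 26]
  3. access 26: HIT. Cache (LRU->MRU): [9 26]
  4. access 71: MISS. Cache (LRU->MRU): [9 26 71]
  5. access 44: MISS. Cache (LRU->MRU): [9 26 71 44]
  6. access 26: HIT. Cache (LRU->MRU): [9 71 44 26]
  7. access 11: MISS. Cache (LRU->MRU): [9 71 44 26 11]
  8. access 71: HIT. Cache (LRU->MRU): [9 44 26 11 71]
  9. access 9: HIT. Cache (LRU->MRU): [44 26 11 71 9]
  10. access 44: HIT. Cache (LRU->MRU): [26 11 71 9 44]
  11. access 11: HIT. Cache (LRU->MRU): [26 71 9 44 11]
  12. access 80: MISS. Cache (LRU->MRU): [26 71 9 44 11 80]
  13. access 50: MISS. Cache (LRU->MRU): [26 71 9 44 11 80 50]
  14. access 50: HIT. Cache (LRU->MRU): [26 71 9 44 11 80 50]
  15. access 94: MISS. Cache (LRU->MRU): [26 71 9 44 11 80 50 94]
  16. access 44: HIT. Cache (LRU->MRU): [26 71 9 11 80 50 94 44]
  17. access 80: HIT. Cache (LRU->MRU): [26 71 9 11 50 94 44 80]
  18. access 80: HIT. Cache (LRU->MRU): [26 71 9 11 50 94 44 80]
  19. access 80: HIT. Cache (LRU->MRU): [26 71 9 11 50 94 44 80]
  20. access 4: MISS, evict 26. Cache (LRU->MRU): [71 9 11 50 94 44 80 4]
  21. access 7: MISS, evict 71. Cache (LRU->MRU): [9 11 50 94 44 80 4 7]
Total: 11 hits, 10 misses, 2 evictions

Answer: 2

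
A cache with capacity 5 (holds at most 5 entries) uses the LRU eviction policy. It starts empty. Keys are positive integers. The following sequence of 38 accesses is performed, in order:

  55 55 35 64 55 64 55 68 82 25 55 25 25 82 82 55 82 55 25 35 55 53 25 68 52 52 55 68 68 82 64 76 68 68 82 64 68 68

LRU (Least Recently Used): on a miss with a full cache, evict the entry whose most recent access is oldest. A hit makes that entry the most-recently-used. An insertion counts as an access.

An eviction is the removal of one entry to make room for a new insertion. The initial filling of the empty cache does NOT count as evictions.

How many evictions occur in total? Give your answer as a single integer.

Answer: 8

Derivation:
LRU simulation (capacity=5):
  1. access 55: MISS. Cache (LRU->MRU): [55]
  2. access 55: HIT. Cache (LRU->MRU): [55]
  3. access 35: MISS. Cache (LRU->MRU): [55 35]
  4. access 64: MISS. Cache (LRU->MRU): [55 35 64]
  5. access 55: HIT. Cache (LRU->MRU): [35 64 55]
  6. access 64: HIT. Cache (LRU->MRU): [35 55 64]
  7. access 55: HIT. Cache (LRU->MRU): [35 64 55]
  8. access 68: MISS. Cache (LRU->MRU): [35 64 55 68]
  9. access 82: MISS. Cache (LRU->MRU): [35 64 55 68 82]
  10. access 25: MISS, evict 35. Cache (LRU->MRU): [64 55 68 82 25]
  11. access 55: HIT. Cache (LRU->MRU): [64 68 82 25 55]
  12. access 25: HIT. Cache (LRU->MRU): [64 68 82 55 25]
  13. access 25: HIT. Cache (LRU->MRU): [64 68 82 55 25]
  14. access 82: HIT. Cache (LRU->MRU): [64 68 55 25 82]
  15. access 82: HIT. Cache (LRU->MRU): [64 68 55 25 82]
  16. access 55: HIT. Cache (LRU->MRU): [64 68 25 82 55]
  17. access 82: HIT. Cache (LRU->MRU): [64 68 25 55 82]
  18. access 55: HIT. Cache (LRU->MRU): [64 68 25 82 55]
  19. access 25: HIT. Cache (LRU->MRU): [64 68 82 55 25]
  20. access 35: MISS, evict 64. Cache (LRU->MRU): [68 82 55 25 35]
  21. access 55: HIT. Cache (LRU->MRU): [68 82 25 35 55]
  22. access 53: MISS, evict 68. Cache (LRU->MRU): [82 25 35 55 53]
  23. access 25: HIT. Cache (LRU->MRU): [82 35 55 53 25]
  24. access 68: MISS, evict 82. Cache (LRU->MRU): [35 55 53 25 68]
  25. access 52: MISS, evict 35. Cache (LRU->MRU): [55 53 25 68 52]
  26. access 52: HIT. Cache (LRU->MRU): [55 53 25 68 52]
  27. access 55: HIT. Cache (LRU->MRU): [53 25 68 52 55]
  28. access 68: HIT. Cache (LRU->MRU): [53 25 52 55 68]
  29. access 68: HIT. Cache (LRU->MRU): [53 25 52 55 68]
  30. access 82: MISS, evict 53. Cache (LRU->MRU): [25 52 55 68 82]
  31. access 64: MISS, evict 25. Cache (LRU->MRU): [52 55 68 82 64]
  32. access 76: MISS, evict 52. Cache (LRU->MRU): [55 68 82 64 76]
  33. access 68: HIT. Cache (LRU->MRU): [55 82 64 76 68]
  34. access 68: HIT. Cache (LRU->MRU): [55 82 64 76 68]
  35. access 82: HIT. Cache (LRU->MRU): [55 64 76 68 82]
  36. access 64: HIT. Cache (LRU->MRU): [55 76 68 82 64]
  37. access 68: HIT. Cache (LRU->MRU): [55 76 82 64 68]
  38. access 68: HIT. Cache (LRU->MRU): [55 76 82 64 68]
Total: 25 hits, 13 misses, 8 evictions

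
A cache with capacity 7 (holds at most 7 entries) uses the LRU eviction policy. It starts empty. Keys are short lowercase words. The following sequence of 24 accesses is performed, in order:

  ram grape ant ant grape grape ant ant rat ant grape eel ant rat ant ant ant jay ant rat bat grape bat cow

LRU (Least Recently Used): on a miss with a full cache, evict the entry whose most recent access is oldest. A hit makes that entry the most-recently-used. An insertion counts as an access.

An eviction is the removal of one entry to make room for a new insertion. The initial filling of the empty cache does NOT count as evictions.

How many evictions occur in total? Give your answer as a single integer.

Answer: 1

Derivation:
LRU simulation (capacity=7):
  1. access ram: MISS. Cache (LRU->MRU): [ram]
  2. access grape: MISS. Cache (LRU->MRU): [ram grape]
  3. access ant: MISS. Cache (LRU->MRU): [ram grape ant]
  4. access ant: HIT. Cache (LRU->MRU): [ram grape ant]
  5. access grape: HIT. Cache (LRU->MRU): [ram ant grape]
  6. access grape: HIT. Cache (LRU->MRU): [ram ant grape]
  7. access ant: HIT. Cache (LRU->MRU): [ram grape ant]
  8. access ant: HIT. Cache (LRU->MRU): [ram grape ant]
  9. access rat: MISS. Cache (LRU->MRU): [ram grape ant rat]
  10. access ant: HIT. Cache (LRU->MRU): [ram grape rat ant]
  11. access grape: HIT. Cache (LRU->MRU): [ram rat ant grape]
  12. access eel: MISS. Cache (LRU->MRU): [ram rat ant grape eel]
  13. access ant: HIT. Cache (LRU->MRU): [ram rat grape eel ant]
  14. access rat: HIT. Cache (LRU->MRU): [ram grape eel ant rat]
  15. access ant: HIT. Cache (LRU->MRU): [ram grape eel rat ant]
  16. access ant: HIT. Cache (LRU->MRU): [ram grape eel rat ant]
  17. access ant: HIT. Cache (LRU->MRU): [ram grape eel rat ant]
  18. access jay: MISS. Cache (LRU->MRU): [ram grape eel rat ant jay]
  19. access ant: HIT. Cache (LRU->MRU): [ram grape eel rat jay ant]
  20. access rat: HIT. Cache (LRU->MRU): [ram grape eel jay ant rat]
  21. access bat: MISS. Cache (LRU->MRU): [ram grape eel jay ant rat bat]
  22. access grape: HIT. Cache (LRU->MRU): [ram eel jay ant rat bat grape]
  23. access bat: HIT. Cache (LRU->MRU): [ram eel jay ant rat grape bat]
  24. access cow: MISS, evict ram. Cache (LRU->MRU): [eel jay ant rat grape bat cow]
Total: 16 hits, 8 misses, 1 evictions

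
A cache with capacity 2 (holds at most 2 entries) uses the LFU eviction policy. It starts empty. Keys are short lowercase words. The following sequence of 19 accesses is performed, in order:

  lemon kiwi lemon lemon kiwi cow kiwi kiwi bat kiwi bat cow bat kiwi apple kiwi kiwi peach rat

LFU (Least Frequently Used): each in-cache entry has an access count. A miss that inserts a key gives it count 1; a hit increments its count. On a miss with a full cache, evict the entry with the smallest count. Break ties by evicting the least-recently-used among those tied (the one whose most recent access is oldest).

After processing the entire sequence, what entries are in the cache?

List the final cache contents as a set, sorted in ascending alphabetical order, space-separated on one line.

Answer: lemon rat

Derivation:
LFU simulation (capacity=2):
  1. access lemon: MISS. Cache: [lemon(c=1)]
  2. access kiwi: MISS. Cache: [lemon(c=1) kiwi(c=1)]
  3. access lemon: HIT, count now 2. Cache: [kiwi(c=1) lemon(c=2)]
  4. access lemon: HIT, count now 3. Cache: [kiwi(c=1) lemon(c=3)]
  5. access kiwi: HIT, count now 2. Cache: [kiwi(c=2) lemon(c=3)]
  6. access cow: MISS, evict kiwi(c=2). Cache: [cow(c=1) lemon(c=3)]
  7. access kiwi: MISS, evict cow(c=1). Cache: [kiwi(c=1) lemon(c=3)]
  8. access kiwi: HIT, count now 2. Cache: [kiwi(c=2) lemon(c=3)]
  9. access bat: MISS, evict kiwi(c=2). Cache: [bat(c=1) lemon(c=3)]
  10. access kiwi: MISS, evict bat(c=1). Cache: [kiwi(c=1) lemon(c=3)]
  11. access bat: MISS, evict kiwi(c=1). Cache: [bat(c=1) lemon(c=3)]
  12. access cow: MISS, evict bat(c=1). Cache: [cow(c=1) lemon(c=3)]
  13. access bat: MISS, evict cow(c=1). Cache: [bat(c=1) lemon(c=3)]
  14. access kiwi: MISS, evict bat(c=1). Cache: [kiwi(c=1) lemon(c=3)]
  15. access apple: MISS, evict kiwi(c=1). Cache: [apple(c=1) lemon(c=3)]
  16. access kiwi: MISS, evict apple(c=1). Cache: [kiwi(c=1) lemon(c=3)]
  17. access kiwi: HIT, count now 2. Cache: [kiwi(c=2) lemon(c=3)]
  18. access peach: MISS, evict kiwi(c=2). Cache: [peach(c=1) lemon(c=3)]
  19. access rat: MISS, evict peach(c=1). Cache: [rat(c=1) lemon(c=3)]
Total: 5 hits, 14 misses, 12 evictions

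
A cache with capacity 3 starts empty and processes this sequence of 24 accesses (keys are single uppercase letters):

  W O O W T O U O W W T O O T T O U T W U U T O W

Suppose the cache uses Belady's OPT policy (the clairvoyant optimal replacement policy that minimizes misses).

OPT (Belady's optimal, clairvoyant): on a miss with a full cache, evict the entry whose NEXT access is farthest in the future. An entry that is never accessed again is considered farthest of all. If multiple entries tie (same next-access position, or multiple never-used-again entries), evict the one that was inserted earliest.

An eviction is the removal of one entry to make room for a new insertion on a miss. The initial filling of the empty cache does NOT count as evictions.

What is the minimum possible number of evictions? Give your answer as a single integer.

OPT (Belady) simulation (capacity=3):
  1. access W: MISS. Cache: [W]
  2. access O: MISS. Cache: [W O]
  3. access O: HIT. Next use of O: step 6. Cache: [W O]
  4. access W: HIT. Next use of W: step 9. Cache: [W O]
  5. access T: MISS. Cache: [W O T]
  6. access O: HIT. Next use of O: step 8. Cache: [W O T]
  7. access U: MISS, evict T (next use: step 11). Cache: [W O U]
  8. access O: HIT. Next use of O: step 12. Cache: [W O U]
  9. access W: HIT. Next use of W: step 10. Cache: [W O U]
  10. access W: HIT. Next use of W: step 19. Cache: [W O U]
  11. access T: MISS, evict W (next use: step 19). Cache: [O U T]
  12. access O: HIT. Next use of O: step 13. Cache: [O U T]
  13. access O: HIT. Next use of O: step 16. Cache: [O U T]
  14. access T: HIT. Next use of T: step 15. Cache: [O U T]
  15. access T: HIT. Next use of T: step 18. Cache: [O U T]
  16. access O: HIT. Next use of O: step 23. Cache: [O U T]
  17. access U: HIT. Next use of U: step 20. Cache: [O U T]
  18. access T: HIT. Next use of T: step 22. Cache: [O U T]
  19. access W: MISS, evict O (next use: step 23). Cache: [U T W]
  20. access U: HIT. Next use of U: step 21. Cache: [U T W]
  21. access U: HIT. Next use of U: never. Cache: [U T W]
  22. access T: HIT. Next use of T: never. Cache: [U T W]
  23. access O: MISS, evict U (next use: never). Cache: [T W O]
  24. access W: HIT. Next use of W: never. Cache: [T W O]
Total: 17 hits, 7 misses, 4 evictions

Answer: 4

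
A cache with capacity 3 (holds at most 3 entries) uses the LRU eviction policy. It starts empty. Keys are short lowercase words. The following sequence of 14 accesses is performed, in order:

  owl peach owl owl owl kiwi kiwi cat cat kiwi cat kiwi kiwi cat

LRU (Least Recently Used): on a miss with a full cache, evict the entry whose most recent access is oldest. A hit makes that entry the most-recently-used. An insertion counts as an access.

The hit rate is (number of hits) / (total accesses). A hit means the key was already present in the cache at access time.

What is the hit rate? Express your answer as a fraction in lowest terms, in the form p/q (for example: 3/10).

Answer: 5/7

Derivation:
LRU simulation (capacity=3):
  1. access owl: MISS. Cache (LRU->MRU): [owl]
  2. access peach: MISS. Cache (LRU->MRU): [owl peach]
  3. access owl: HIT. Cache (LRU->MRU): [peach owl]
  4. access owl: HIT. Cache (LRU->MRU): [peach owl]
  5. access owl: HIT. Cache (LRU->MRU): [peach owl]
  6. access kiwi: MISS. Cache (LRU->MRU): [peach owl kiwi]
  7. access kiwi: HIT. Cache (LRU->MRU): [peach owl kiwi]
  8. access cat: MISS, evict peach. Cache (LRU->MRU): [owl kiwi cat]
  9. access cat: HIT. Cache (LRU->MRU): [owl kiwi cat]
  10. access kiwi: HIT. Cache (LRU->MRU): [owl cat kiwi]
  11. access cat: HIT. Cache (LRU->MRU): [owl kiwi cat]
  12. access kiwi: HIT. Cache (LRU->MRU): [owl cat kiwi]
  13. access kiwi: HIT. Cache (LRU->MRU): [owl cat kiwi]
  14. access cat: HIT. Cache (LRU->MRU): [owl kiwi cat]
Total: 10 hits, 4 misses, 1 evictions

Hit rate = 10/14 = 5/7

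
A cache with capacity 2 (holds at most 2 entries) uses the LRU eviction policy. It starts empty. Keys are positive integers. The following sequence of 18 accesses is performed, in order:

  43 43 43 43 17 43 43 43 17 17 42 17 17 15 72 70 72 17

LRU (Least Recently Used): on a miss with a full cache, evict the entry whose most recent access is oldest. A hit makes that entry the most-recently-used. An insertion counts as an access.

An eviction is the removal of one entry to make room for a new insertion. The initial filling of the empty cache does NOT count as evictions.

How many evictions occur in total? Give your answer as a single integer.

LRU simulation (capacity=2):
  1. access 43: MISS. Cache (LRU->MRU): [43]
  2. access 43: HIT. Cache (LRU->MRU): [43]
  3. access 43: HIT. Cache (LRU->MRU): [43]
  4. access 43: HIT. Cache (LRU->MRU): [43]
  5. access 17: MISS. Cache (LRU->MRU): [43 17]
  6. access 43: HIT. Cache (LRU->MRU): [17 43]
  7. access 43: HIT. Cache (LRU->MRU): [17 43]
  8. access 43: HIT. Cache (LRU->MRU): [17 43]
  9. access 17: HIT. Cache (LRU->MRU): [43 17]
  10. access 17: HIT. Cache (LRU->MRU): [43 17]
  11. access 42: MISS, evict 43. Cache (LRU->MRU): [17 42]
  12. access 17: HIT. Cache (LRU->MRU): [42 17]
  13. access 17: HIT. Cache (LRU->MRU): [42 17]
  14. access 15: MISS, evict 42. Cache (LRU->MRU): [17 15]
  15. access 72: MISS, evict 17. Cache (LRU->MRU): [15 72]
  16. access 70: MISS, evict 15. Cache (LRU->MRU): [72 70]
  17. access 72: HIT. Cache (LRU->MRU): [70 72]
  18. access 17: MISS, evict 70. Cache (LRU->MRU): [72 17]
Total: 11 hits, 7 misses, 5 evictions

Answer: 5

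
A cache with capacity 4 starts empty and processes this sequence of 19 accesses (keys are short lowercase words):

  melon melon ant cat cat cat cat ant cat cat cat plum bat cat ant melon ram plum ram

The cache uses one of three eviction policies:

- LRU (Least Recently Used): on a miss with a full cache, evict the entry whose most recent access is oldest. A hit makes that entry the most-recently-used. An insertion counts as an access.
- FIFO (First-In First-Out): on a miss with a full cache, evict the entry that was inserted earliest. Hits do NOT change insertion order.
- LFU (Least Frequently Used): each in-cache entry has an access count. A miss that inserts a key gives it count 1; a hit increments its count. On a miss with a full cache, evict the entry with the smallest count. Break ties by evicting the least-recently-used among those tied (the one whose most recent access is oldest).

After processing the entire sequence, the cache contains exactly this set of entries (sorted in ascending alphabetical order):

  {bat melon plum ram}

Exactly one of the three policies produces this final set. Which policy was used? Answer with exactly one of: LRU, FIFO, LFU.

Simulating under each policy and comparing final sets:
  LRU: final set = {ant melon plum ram} -> differs
  FIFO: final set = {bat melon plum ram} -> MATCHES target
  LFU: final set = {ant cat melon ram} -> differs
Only FIFO produces the target set.

Answer: FIFO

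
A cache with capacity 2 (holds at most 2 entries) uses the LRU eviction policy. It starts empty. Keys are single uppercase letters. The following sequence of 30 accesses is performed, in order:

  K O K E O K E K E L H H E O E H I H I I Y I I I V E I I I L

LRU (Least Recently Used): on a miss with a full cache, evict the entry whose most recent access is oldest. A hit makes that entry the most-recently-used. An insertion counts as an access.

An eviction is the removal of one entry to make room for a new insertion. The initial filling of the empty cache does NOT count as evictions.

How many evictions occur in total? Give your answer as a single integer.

LRU simulation (capacity=2):
  1. access K: MISS. Cache (LRU->MRU): [K]
  2. access O: MISS. Cache (LRU->MRU): [K O]
  3. access K: HIT. Cache (LRU->MRU): [O K]
  4. access E: MISS, evict O. Cache (LRU->MRU): [K E]
  5. access O: MISS, evict K. Cache (LRU->MRU): [E O]
  6. access K: MISS, evict E. Cache (LRU->MRU): [O K]
  7. access E: MISS, evict O. Cache (LRU->MRU): [K E]
  8. access K: HIT. Cache (LRU->MRU): [E K]
  9. access E: HIT. Cache (LRU->MRU): [K E]
  10. access L: MISS, evict K. Cache (LRU->MRU): [E L]
  11. access H: MISS, evict E. Cache (LRU->MRU): [L H]
  12. access H: HIT. Cache (LRU->MRU): [L H]
  13. access E: MISS, evict L. Cache (LRU->MRU): [H E]
  14. access O: MISS, evict H. Cache (LRU->MRU): [E O]
  15. access E: HIT. Cache (LRU->MRU): [O E]
  16. access H: MISS, evict O. Cache (LRU->MRU): [E H]
  17. access I: MISS, evict E. Cache (LRU->MRU): [H I]
  18. access H: HIT. Cache (LRU->MRU): [I H]
  19. access I: HIT. Cache (LRU->MRU): [H I]
  20. access I: HIT. Cache (LRU->MRU): [H I]
  21. access Y: MISS, evict H. Cache (LRU->MRU): [I Y]
  22. access I: HIT. Cache (LRU->MRU): [Y I]
  23. access I: HIT. Cache (LRU->MRU): [Y I]
  24. access I: HIT. Cache (LRU->MRU): [Y I]
  25. access V: MISS, evict Y. Cache (LRU->MRU): [I V]
  26. access E: MISS, evict I. Cache (LRU->MRU): [V E]
  27. access I: MISS, evict V. Cache (LRU->MRU): [E I]
  28. access I: HIT. Cache (LRU->MRU): [E I]
  29. access I: HIT. Cache (LRU->MRU): [E I]
  30. access L: MISS, evict E. Cache (LRU->MRU): [I L]
Total: 13 hits, 17 misses, 15 evictions

Answer: 15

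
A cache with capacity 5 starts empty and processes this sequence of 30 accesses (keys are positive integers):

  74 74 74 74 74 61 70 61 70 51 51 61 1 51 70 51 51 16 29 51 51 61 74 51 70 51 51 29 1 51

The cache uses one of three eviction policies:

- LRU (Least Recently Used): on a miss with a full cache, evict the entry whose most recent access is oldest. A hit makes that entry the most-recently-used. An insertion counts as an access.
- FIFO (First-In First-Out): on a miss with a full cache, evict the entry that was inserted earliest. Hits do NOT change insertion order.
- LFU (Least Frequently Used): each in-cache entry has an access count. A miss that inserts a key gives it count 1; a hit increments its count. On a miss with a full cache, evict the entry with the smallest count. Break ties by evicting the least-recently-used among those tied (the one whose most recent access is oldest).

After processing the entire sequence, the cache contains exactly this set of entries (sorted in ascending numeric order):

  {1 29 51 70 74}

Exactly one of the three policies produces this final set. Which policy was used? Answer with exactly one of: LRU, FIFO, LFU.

Simulating under each policy and comparing final sets:
  LRU: final set = {1 29 51 70 74} -> MATCHES target
  FIFO: final set = {1 51 61 70 74} -> differs
  LFU: final set = {1 51 61 70 74} -> differs
Only LRU produces the target set.

Answer: LRU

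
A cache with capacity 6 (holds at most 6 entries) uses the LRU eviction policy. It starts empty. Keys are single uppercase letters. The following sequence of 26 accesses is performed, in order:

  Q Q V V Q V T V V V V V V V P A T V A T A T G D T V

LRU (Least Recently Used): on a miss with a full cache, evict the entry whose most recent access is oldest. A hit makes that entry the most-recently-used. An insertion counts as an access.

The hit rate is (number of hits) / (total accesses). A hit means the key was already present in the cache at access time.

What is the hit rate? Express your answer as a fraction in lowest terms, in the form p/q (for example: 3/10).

Answer: 19/26

Derivation:
LRU simulation (capacity=6):
  1. access Q: MISS. Cache (LRU->MRU): [Q]
  2. access Q: HIT. Cache (LRU->MRU): [Q]
  3. access V: MISS. Cache (LRU->MRU): [Q V]
  4. access V: HIT. Cache (LRU->MRU): [Q V]
  5. access Q: HIT. Cache (LRU->MRU): [V Q]
  6. access V: HIT. Cache (LRU->MRU): [Q V]
  7. access T: MISS. Cache (LRU->MRU): [Q V T]
  8. access V: HIT. Cache (LRU->MRU): [Q T V]
  9. access V: HIT. Cache (LRU->MRU): [Q T V]
  10. access V: HIT. Cache (LRU->MRU): [Q T V]
  11. access V: HIT. Cache (LRU->MRU): [Q T V]
  12. access V: HIT. Cache (LRU->MRU): [Q T V]
  13. access V: HIT. Cache (LRU->MRU): [Q T V]
  14. access V: HIT. Cache (LRU->MRU): [Q T V]
  15. access P: MISS. Cache (LRU->MRU): [Q T V P]
  16. access A: MISS. Cache (LRU->MRU): [Q T V P A]
  17. access T: HIT. Cache (LRU->MRU): [Q V P A T]
  18. access V: HIT. Cache (LRU->MRU): [Q P A T V]
  19. access A: HIT. Cache (LRU->MRU): [Q P T V A]
  20. access T: HIT. Cache (LRU->MRU): [Q P V A T]
  21. access A: HIT. Cache (LRU->MRU): [Q P V T A]
  22. access T: HIT. Cache (LRU->MRU): [Q P V A T]
  23. access G: MISS. Cache (LRU->MRU): [Q P V A T G]
  24. access D: MISS, evict Q. Cache (LRU->MRU): [P V A T G D]
  25. access T: HIT. Cache (LRU->MRU): [P V A G D T]
  26. access V: HIT. Cache (LRU->MRU): [P A G D T V]
Total: 19 hits, 7 misses, 1 evictions

Hit rate = 19/26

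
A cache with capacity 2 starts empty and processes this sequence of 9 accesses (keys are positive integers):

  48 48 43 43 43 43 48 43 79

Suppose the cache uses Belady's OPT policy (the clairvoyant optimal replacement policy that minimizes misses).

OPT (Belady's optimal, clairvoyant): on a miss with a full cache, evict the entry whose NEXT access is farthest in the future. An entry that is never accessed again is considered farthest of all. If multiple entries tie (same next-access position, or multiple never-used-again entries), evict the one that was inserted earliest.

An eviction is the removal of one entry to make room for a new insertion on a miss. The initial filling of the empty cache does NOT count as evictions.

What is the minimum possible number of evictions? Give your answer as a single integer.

OPT (Belady) simulation (capacity=2):
  1. access 48: MISS. Cache: [48]
  2. access 48: HIT. Next use of 48: step 7. Cache: [48]
  3. access 43: MISS. Cache: [48 43]
  4. access 43: HIT. Next use of 43: step 5. Cache: [48 43]
  5. access 43: HIT. Next use of 43: step 6. Cache: [48 43]
  6. access 43: HIT. Next use of 43: step 8. Cache: [48 43]
  7. access 48: HIT. Next use of 48: never. Cache: [48 43]
  8. access 43: HIT. Next use of 43: never. Cache: [48 43]
  9. access 79: MISS, evict 48 (next use: never). Cache: [43 79]
Total: 6 hits, 3 misses, 1 evictions

Answer: 1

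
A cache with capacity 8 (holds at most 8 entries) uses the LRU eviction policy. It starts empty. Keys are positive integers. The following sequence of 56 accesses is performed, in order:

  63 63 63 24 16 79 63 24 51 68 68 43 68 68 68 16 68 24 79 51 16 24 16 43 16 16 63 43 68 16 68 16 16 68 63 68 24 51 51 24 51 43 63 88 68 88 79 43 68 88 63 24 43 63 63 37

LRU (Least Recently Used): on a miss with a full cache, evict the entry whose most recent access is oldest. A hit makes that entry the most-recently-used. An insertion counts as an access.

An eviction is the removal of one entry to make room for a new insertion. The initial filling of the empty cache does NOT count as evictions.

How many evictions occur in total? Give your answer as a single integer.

Answer: 1

Derivation:
LRU simulation (capacity=8):
  1. access 63: MISS. Cache (LRU->MRU): [63]
  2. access 63: HIT. Cache (LRU->MRU): [63]
  3. access 63: HIT. Cache (LRU->MRU): [63]
  4. access 24: MISS. Cache (LRU->MRU): [63 24]
  5. access 16: MISS. Cache (LRU->MRU): [63 24 16]
  6. access 79: MISS. Cache (LRU->MRU): [63 24 16 79]
  7. access 63: HIT. Cache (LRU->MRU): [24 16 79 63]
  8. access 24: HIT. Cache (LRU->MRU): [16 79 63 24]
  9. access 51: MISS. Cache (LRU->MRU): [16 79 63 24 51]
  10. access 68: MISS. Cache (LRU->MRU): [16 79 63 24 51 68]
  11. access 68: HIT. Cache (LRU->MRU): [16 79 63 24 51 68]
  12. access 43: MISS. Cache (LRU->MRU): [16 79 63 24 51 68 43]
  13. access 68: HIT. Cache (LRU->MRU): [16 79 63 24 51 43 68]
  14. access 68: HIT. Cache (LRU->MRU): [16 79 63 24 51 43 68]
  15. access 68: HIT. Cache (LRU->MRU): [16 79 63 24 51 43 68]
  16. access 16: HIT. Cache (LRU->MRU): [79 63 24 51 43 68 16]
  17. access 68: HIT. Cache (LRU->MRU): [79 63 24 51 43 16 68]
  18. access 24: HIT. Cache (LRU->MRU): [79 63 51 43 16 68 24]
  19. access 79: HIT. Cache (LRU->MRU): [63 51 43 16 68 24 79]
  20. access 51: HIT. Cache (LRU->MRU): [63 43 16 68 24 79 51]
  21. access 16: HIT. Cache (LRU->MRU): [63 43 68 24 79 51 16]
  22. access 24: HIT. Cache (LRU->MRU): [63 43 68 79 51 16 24]
  23. access 16: HIT. Cache (LRU->MRU): [63 43 68 79 51 24 16]
  24. access 43: HIT. Cache (LRU->MRU): [63 68 79 51 24 16 43]
  25. access 16: HIT. Cache (LRU->MRU): [63 68 79 51 24 43 16]
  26. access 16: HIT. Cache (LRU->MRU): [63 68 79 51 24 43 16]
  27. access 63: HIT. Cache (LRU->MRU): [68 79 51 24 43 16 63]
  28. access 43: HIT. Cache (LRU->MRU): [68 79 51 24 16 63 43]
  29. access 68: HIT. Cache (LRU->MRU): [79 51 24 16 63 43 68]
  30. access 16: HIT. Cache (LRU->MRU): [79 51 24 63 43 68 16]
  31. access 68: HIT. Cache (LRU->MRU): [79 51 24 63 43 16 68]
  32. access 16: HIT. Cache (LRU->MRU): [79 51 24 63 43 68 16]
  33. access 16: HIT. Cache (LRU->MRU): [79 51 24 63 43 68 16]
  34. access 68: HIT. Cache (LRU->MRU): [79 51 24 63 43 16 68]
  35. access 63: HIT. Cache (LRU->MRU): [79 51 24 43 16 68 63]
  36. access 68: HIT. Cache (LRU->MRU): [79 51 24 43 16 63 68]
  37. access 24: HIT. Cache (LRU->MRU): [79 51 43 16 63 68 24]
  38. access 51: HIT. Cache (LRU->MRU): [79 43 16 63 68 24 51]
  39. access 51: HIT. Cache (LRU->MRU): [79 43 16 63 68 24 51]
  40. access 24: HIT. Cache (LRU->MRU): [79 43 16 63 68 51 24]
  41. access 51: HIT. Cache (LRU->MRU): [79 43 16 63 68 24 51]
  42. access 43: HIT. Cache (LRU->MRU): [79 16 63 68 24 51 43]
  43. access 63: HIT. Cache (LRU->MRU): [79 16 68 24 51 43 63]
  44. access 88: MISS. Cache (LRU->MRU): [79 16 68 24 51 43 63 88]
  45. access 68: HIT. Cache (LRU->MRU): [79 16 24 51 43 63 88 68]
  46. access 88: HIT. Cache (LRU->MRU): [79 16 24 51 43 63 68 88]
  47. access 79: HIT. Cache (LRU->MRU): [16 24 51 43 63 68 88 79]
  48. access 43: HIT. Cache (LRU->MRU): [16 24 51 63 68 88 79 43]
  49. access 68: HIT. Cache (LRU->MRU): [16 24 51 63 88 79 43 68]
  50. access 88: HIT. Cache (LRU->MRU): [16 24 51 63 79 43 68 88]
  51. access 63: HIT. Cache (LRU->MRU): [16 24 51 79 43 68 88 63]
  52. access 24: HIT. Cache (LRU->MRU): [16 51 79 43 68 88 63 24]
  53. access 43: HIT. Cache (LRU->MRU): [16 51 79 68 88 63 24 43]
  54. access 63: HIT. Cache (LRU->MRU): [16 51 79 68 88 24 43 63]
  55. access 63: HIT. Cache (LRU->MRU): [16 51 79 68 88 24 43 63]
  56. access 37: MISS, evict 16. Cache (LRU->MRU): [51 79 68 88 24 43 63 37]
Total: 47 hits, 9 misses, 1 evictions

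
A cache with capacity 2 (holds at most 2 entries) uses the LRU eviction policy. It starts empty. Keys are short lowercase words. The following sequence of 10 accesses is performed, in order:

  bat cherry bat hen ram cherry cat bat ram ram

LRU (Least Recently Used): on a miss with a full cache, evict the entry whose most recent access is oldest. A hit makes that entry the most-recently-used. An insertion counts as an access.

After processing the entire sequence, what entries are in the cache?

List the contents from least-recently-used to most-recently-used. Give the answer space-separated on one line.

LRU simulation (capacity=2):
  1. access bat: MISS. Cache (LRU->MRU): [bat]
  2. access cherry: MISS. Cache (LRU->MRU): [bat cherry]
  3. access bat: HIT. Cache (LRU->MRU): [cherry bat]
  4. access hen: MISS, evict cherry. Cache (LRU->MRU): [bat hen]
  5. access ram: MISS, evict bat. Cache (LRU->MRU): [hen ram]
  6. access cherry: MISS, evict hen. Cache (LRU->MRU): [ram cherry]
  7. access cat: MISS, evict ram. Cache (LRU->MRU): [cherry cat]
  8. access bat: MISS, evict cherry. Cache (LRU->MRU): [cat bat]
  9. access ram: MISS, evict cat. Cache (LRU->MRU): [bat ram]
  10. access ram: HIT. Cache (LRU->MRU): [bat ram]
Total: 2 hits, 8 misses, 6 evictions

Answer: bat ram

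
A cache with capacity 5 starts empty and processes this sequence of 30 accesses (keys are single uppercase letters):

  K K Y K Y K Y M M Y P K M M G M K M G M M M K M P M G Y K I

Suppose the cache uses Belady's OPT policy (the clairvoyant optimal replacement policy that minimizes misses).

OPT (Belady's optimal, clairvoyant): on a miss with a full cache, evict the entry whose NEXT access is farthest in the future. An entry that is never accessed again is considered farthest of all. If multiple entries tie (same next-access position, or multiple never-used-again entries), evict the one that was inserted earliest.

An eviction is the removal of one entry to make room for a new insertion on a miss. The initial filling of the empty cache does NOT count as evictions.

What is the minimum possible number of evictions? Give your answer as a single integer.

OPT (Belady) simulation (capacity=5):
  1. access K: MISS. Cache: [K]
  2. access K: HIT. Next use of K: step 4. Cache: [K]
  3. access Y: MISS. Cache: [K Y]
  4. access K: HIT. Next use of K: step 6. Cache: [K Y]
  5. access Y: HIT. Next use of Y: step 7. Cache: [K Y]
  6. access K: HIT. Next use of K: step 12. Cache: [K Y]
  7. access Y: HIT. Next use of Y: step 10. Cache: [K Y]
  8. access M: MISS. Cache: [K Y M]
  9. access M: HIT. Next use of M: step 13. Cache: [K Y M]
  10. access Y: HIT. Next use of Y: step 28. Cache: [K Y M]
  11. access P: MISS. Cache: [K Y M P]
  12. access K: HIT. Next use of K: step 17. Cache: [K Y M P]
  13. access M: HIT. Next use of M: step 14. Cache: [K Y M P]
  14. access M: HIT. Next use of M: step 16. Cache: [K Y M P]
  15. access G: MISS. Cache: [K Y M P G]
  16. access M: HIT. Next use of M: step 18. Cache: [K Y M P G]
  17. access K: HIT. Next use of K: step 23. Cache: [K Y M P G]
  18. access M: HIT. Next use of M: step 20. Cache: [K Y M P G]
  19. access G: HIT. Next use of G: step 27. Cache: [K Y M P G]
  20. access M: HIT. Next use of M: step 21. Cache: [K Y M P G]
  21. access M: HIT. Next use of M: step 22. Cache: [K Y M P G]
  22. access M: HIT. Next use of M: step 24. Cache: [K Y M P G]
  23. access K: HIT. Next use of K: step 29. Cache: [K Y M P G]
  24. access M: HIT. Next use of M: step 26. Cache: [K Y M P G]
  25. access P: HIT. Next use of P: never. Cache: [K Y M P G]
  26. access M: HIT. Next use of M: never. Cache: [K Y M P G]
  27. access G: HIT. Next use of G: never. Cache: [K Y M P G]
  28. access Y: HIT. Next use of Y: never. Cache: [K Y M P G]
  29. access K: HIT. Next use of K: never. Cache: [K Y M P G]
  30. access I: MISS, evict K (next use: never). Cache: [Y M P G I]
Total: 24 hits, 6 misses, 1 evictions

Answer: 1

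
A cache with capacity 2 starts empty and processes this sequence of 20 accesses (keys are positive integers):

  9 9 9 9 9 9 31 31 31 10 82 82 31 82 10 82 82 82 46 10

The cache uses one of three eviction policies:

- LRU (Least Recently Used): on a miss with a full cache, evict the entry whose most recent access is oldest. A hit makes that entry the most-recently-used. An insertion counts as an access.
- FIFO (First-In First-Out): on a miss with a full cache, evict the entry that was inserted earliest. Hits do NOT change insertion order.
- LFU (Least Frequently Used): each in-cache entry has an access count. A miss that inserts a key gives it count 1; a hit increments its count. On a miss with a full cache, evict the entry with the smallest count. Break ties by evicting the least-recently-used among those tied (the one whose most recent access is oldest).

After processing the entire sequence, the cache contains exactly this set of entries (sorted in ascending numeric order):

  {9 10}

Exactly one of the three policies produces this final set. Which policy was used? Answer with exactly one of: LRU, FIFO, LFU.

Answer: LFU

Derivation:
Simulating under each policy and comparing final sets:
  LRU: final set = {10 46} -> differs
  FIFO: final set = {10 46} -> differs
  LFU: final set = {9 10} -> MATCHES target
Only LFU produces the target set.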